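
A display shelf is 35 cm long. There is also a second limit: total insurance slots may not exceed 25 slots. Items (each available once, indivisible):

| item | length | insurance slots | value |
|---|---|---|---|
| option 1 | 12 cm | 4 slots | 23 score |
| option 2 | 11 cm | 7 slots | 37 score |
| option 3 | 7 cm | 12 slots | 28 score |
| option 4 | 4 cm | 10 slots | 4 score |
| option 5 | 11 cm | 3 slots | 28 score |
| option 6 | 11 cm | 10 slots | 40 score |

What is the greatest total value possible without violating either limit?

105 score

Feasible sets respecting both limits:
- option 2+option 5+option 6: length 33, insurance slots 20, value 105
- option 1+option 2+option 6: length 34, insurance slots 21, value 100
- option 3+option 5+option 6: length 29, insurance slots 25, value 96
Best: 105 score.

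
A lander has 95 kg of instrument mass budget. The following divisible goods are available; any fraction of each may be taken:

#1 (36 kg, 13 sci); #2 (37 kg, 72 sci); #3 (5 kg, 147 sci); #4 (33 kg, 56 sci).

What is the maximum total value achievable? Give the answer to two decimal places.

Take in order of value per unit:
- #3 (147/5 per unit): all 5 → value 147, running total 147.00
- #2 (72/37 per unit): all 37 → value 72, running total 219.00
- #4 (56/33 per unit): all 33 → value 56, running total 275.00
- #1 (13/36 per unit): 20 of 36 → value 20×13/36 = 7.2222, running total 282.22
Total 282.22.

282.22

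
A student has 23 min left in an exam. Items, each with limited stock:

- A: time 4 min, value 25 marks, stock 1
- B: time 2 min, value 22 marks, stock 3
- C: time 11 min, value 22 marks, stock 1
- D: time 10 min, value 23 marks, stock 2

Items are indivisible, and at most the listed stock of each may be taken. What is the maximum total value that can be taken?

114 marks

Best selections within time 23 and stock limits:
- 1×A + 3×B + 1×D: time 20, value 114
- 1×A + 3×B + 1×C: time 21, value 113
- 1×A + 2×B + 1×D: time 18, value 92
Best: 114 marks.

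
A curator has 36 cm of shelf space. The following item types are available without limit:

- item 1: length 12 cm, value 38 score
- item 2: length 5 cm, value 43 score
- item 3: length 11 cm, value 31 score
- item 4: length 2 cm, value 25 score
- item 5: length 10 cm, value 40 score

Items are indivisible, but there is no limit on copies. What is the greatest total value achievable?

450 score

Best value-per-unit is item 4 at 25/2, and filling with it alone uses length 18×2=36. No mix of the others beats 18×25 = 450.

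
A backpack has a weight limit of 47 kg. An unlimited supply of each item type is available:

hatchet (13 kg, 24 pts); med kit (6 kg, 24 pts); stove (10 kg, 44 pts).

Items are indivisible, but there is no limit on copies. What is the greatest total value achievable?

200 pts

Best value-per-unit is stove at 44/10; filling with it alone gives 4×44 = 176.
Optimal mix: 1×med kit + 4×stove → weight 46, value 200.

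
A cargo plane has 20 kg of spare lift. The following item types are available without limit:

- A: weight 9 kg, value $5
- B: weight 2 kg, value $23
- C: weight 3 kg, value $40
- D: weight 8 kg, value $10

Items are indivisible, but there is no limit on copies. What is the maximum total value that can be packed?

$263

Best value-per-unit is C at 40/3; filling with it alone gives 6×40 = 240.
Optimal mix: 1×B + 6×C → weight 20, value 263.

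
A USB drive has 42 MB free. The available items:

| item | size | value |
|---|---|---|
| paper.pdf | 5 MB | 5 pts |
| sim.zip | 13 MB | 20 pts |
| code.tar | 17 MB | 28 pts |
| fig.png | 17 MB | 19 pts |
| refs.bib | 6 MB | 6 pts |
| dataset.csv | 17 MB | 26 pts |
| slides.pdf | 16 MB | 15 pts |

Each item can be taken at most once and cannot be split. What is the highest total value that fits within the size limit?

Check high-value combinations within 42 MB:
- code.tar+refs.bib+dataset.csv: size 17+6+17=40, value 28+6+26=60
- paper.pdf+code.tar+dataset.csv: size 5+17+17=39, value 5+28+26=59
- paper.pdf+sim.zip+code.tar+refs.bib: size 5+13+17+6=41, value 5+20+28+6=59
Best: 60 pts.

60 pts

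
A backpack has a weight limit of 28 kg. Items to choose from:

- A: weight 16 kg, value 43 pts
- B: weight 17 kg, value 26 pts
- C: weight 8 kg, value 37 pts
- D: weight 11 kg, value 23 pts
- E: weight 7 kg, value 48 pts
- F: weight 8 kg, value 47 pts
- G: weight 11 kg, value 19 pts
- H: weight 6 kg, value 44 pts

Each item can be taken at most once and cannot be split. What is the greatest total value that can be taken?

139 pts

Check high-value combinations within 28 kg:
- E+F+H: weight 7+8+6=21, value 48+47+44=139
- C+E+F: weight 8+7+8=23, value 37+48+47=132
- C+E+H: weight 8+7+6=21, value 37+48+44=129
- C+F+H: weight 8+8+6=22, value 37+47+44=128
- D+E+F: weight 11+7+8=26, value 23+48+47=118
Best: 139 pts.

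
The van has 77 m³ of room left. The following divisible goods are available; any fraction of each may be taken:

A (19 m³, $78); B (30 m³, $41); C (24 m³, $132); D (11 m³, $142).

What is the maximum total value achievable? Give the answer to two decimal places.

383.43

Take in order of value per unit:
- D (142/11 per unit): all 11 → value 142, running total 142.00
- C (132/24 per unit): all 24 → value 132, running total 274.00
- A (78/19 per unit): all 19 → value 78, running total 352.00
- B (41/30 per unit): 23 of 30 → value 23×41/30 = 31.4333, running total 383.43
Total 383.43.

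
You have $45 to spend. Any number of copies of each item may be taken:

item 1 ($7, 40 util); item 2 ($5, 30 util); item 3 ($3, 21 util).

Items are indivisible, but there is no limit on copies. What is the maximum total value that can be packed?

315 util

Best value-per-unit is item 3 at 21/3, and filling with it alone uses cost 15×3=45. No mix of the others beats 15×21 = 315.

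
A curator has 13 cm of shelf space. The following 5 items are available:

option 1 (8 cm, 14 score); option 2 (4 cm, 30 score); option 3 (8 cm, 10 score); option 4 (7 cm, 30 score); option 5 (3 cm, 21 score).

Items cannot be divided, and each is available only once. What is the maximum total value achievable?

Check high-value combinations within 13 cm:
- option 2+option 4: length 4+7=11, value 30+30=60
- option 2+option 5: length 4+3=7, value 30+21=51
- option 4+option 5: length 7+3=10, value 30+21=51
- option 1+option 2: length 8+4=12, value 14+30=44
Best: 60 score.

60 score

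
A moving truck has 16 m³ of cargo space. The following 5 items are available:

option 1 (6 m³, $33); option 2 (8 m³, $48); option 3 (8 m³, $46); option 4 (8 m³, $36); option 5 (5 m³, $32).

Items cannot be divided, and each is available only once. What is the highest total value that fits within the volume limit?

$94

Check high-value combinations within 16 m³:
- option 2+option 3: volume 8+8=16, value 48+46=94
- option 2+option 4: volume 8+8=16, value 48+36=84
- option 3+option 4: volume 8+8=16, value 46+36=82
Best: $94.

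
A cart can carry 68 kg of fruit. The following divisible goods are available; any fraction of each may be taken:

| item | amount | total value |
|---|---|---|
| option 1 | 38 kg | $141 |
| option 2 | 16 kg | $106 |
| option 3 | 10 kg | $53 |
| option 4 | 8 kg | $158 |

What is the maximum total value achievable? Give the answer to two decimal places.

Take in order of value per unit:
- option 4 (158/8 per unit): all 8 → value 158, running total 158.00
- option 2 (106/16 per unit): all 16 → value 106, running total 264.00
- option 3 (53/10 per unit): all 10 → value 53, running total 317.00
- option 1 (141/38 per unit): 34 of 38 → value 34×141/38 = 126.1579, running total 443.16
Total 443.16.

443.16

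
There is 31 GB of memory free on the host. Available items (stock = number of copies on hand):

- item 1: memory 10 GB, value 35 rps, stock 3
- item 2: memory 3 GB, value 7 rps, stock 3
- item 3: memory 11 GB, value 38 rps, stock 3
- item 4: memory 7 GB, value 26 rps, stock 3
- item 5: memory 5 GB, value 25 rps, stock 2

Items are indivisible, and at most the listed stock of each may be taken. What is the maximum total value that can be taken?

128 rps

Top feasible selections:
- 3×item 4 + 2×item 5: memory 31, value 128
- 1×item 1 + 1×item 3 + 2×item 5: memory 31, value 123
- 1×item 2 + 1×item 3 + 1×item 4 + 2×item 5: memory 31, value 121
Best: 128 rps.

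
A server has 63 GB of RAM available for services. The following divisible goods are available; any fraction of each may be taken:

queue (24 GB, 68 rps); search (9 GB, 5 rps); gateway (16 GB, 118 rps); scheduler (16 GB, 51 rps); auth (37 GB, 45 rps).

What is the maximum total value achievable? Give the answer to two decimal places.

Take in order of value per unit:
- gateway (118/16 per unit): all 16 → value 118, running total 118.00
- scheduler (51/16 per unit): all 16 → value 51, running total 169.00
- queue (68/24 per unit): all 24 → value 68, running total 237.00
- auth (45/37 per unit): 7 of 37 → value 7×45/37 = 8.5135, running total 245.51
Total 245.51.

245.51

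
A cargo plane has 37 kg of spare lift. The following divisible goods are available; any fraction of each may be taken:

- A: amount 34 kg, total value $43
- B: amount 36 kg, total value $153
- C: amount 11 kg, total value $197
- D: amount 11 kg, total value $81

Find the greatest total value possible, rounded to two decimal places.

Take in order of value per unit:
- C (197/11 per unit): all 11 → value 197, running total 197.00
- D (81/11 per unit): all 11 → value 81, running total 278.00
- B (153/36 per unit): 15 of 36 → value 15×153/36 = 63.7500, running total 341.75
Total 341.75.

341.75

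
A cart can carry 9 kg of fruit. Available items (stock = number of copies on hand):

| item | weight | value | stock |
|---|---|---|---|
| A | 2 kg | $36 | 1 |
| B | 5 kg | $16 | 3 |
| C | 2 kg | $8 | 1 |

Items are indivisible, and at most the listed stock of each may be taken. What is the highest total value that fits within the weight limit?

Top feasible selections:
- 1×A + 1×B + 1×C: weight 9, value 60
- 1×A + 1×B: weight 7, value 52
Best: $60.

$60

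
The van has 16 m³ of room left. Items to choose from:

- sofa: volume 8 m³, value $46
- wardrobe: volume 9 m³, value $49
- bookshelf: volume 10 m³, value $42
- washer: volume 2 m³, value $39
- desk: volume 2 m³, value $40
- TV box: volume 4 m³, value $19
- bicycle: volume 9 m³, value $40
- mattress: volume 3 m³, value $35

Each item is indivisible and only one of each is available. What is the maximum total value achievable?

$163

Check high-value combinations within 16 m³:
- wardrobe+washer+desk+mattress: volume 9+2+2+3=16, value 49+39+40+35=163
- sofa+washer+desk+mattress: volume 8+2+2+3=15, value 46+39+40+35=160
- washer+desk+bicycle+mattress: volume 2+2+9+3=16, value 39+40+40+35=154
- sofa+washer+desk+TV box: volume 8+2+2+4=16, value 46+39+40+19=144
- washer+desk+TV box+mattress: volume 2+2+4+3=11, value 39+40+19+35=133
Best: $163.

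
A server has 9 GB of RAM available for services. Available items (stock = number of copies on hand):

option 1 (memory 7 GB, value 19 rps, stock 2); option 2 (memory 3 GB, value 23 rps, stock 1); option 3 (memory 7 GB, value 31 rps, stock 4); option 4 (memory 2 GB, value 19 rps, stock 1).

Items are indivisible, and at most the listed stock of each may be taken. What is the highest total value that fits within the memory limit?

50 rps

Top feasible selections:
- 1×option 3 + 1×option 4: memory 9, value 50
- 1×option 2 + 1×option 4: memory 5, value 42
- 1×option 1 + 1×option 4: memory 9, value 38
- 1×option 3: memory 7, value 31
Best: 50 rps.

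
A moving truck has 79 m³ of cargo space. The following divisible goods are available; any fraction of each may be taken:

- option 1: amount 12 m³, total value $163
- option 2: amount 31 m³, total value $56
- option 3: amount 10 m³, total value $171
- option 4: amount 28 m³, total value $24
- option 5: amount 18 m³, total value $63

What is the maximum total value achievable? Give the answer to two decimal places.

459.86

Take in order of value per unit:
- option 3 (171/10 per unit): all 10 → value 171, running total 171.00
- option 1 (163/12 per unit): all 12 → value 163, running total 334.00
- option 5 (63/18 per unit): all 18 → value 63, running total 397.00
- option 2 (56/31 per unit): all 31 → value 56, running total 453.00
- option 4 (24/28 per unit): 8 of 28 → value 8×24/28 = 6.8571, running total 459.86
Total 459.86.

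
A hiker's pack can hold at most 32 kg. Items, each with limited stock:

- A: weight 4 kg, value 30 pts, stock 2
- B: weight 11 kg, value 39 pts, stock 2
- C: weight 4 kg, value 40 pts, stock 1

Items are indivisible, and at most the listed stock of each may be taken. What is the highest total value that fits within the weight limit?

148 pts

Best selections within weight 32 and stock limits:
- 1×A + 2×B + 1×C: weight 30, value 148
- 2×A + 1×B + 1×C: weight 23, value 139
- 2×A + 2×B: weight 30, value 138
- 2×B + 1×C: weight 26, value 118
Best: 148 pts.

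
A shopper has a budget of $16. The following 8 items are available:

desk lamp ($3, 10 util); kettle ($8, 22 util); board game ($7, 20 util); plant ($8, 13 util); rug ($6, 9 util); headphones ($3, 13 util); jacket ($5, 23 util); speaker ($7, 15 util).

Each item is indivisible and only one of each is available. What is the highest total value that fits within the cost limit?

58 util

Check high-value combinations within $16:
- kettle+headphones+jacket: cost 8+3+5=16, value 22+13+23=58
- board game+headphones+jacket: cost 7+3+5=15, value 20+13+23=56
- desk lamp+kettle+jacket: cost 3+8+5=16, value 10+22+23=55
Best: 58 util.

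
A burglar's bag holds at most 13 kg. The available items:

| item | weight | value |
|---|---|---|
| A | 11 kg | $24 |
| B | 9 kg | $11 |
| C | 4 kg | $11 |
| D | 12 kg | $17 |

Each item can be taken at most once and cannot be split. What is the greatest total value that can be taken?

$24

Check high-value combinations within 13 kg:
- A: weight 11, value 24
- B+C: weight 9+4=13, value 11+11=22
- D: weight 12, value 17
- C: weight 4, value 11
- B: weight 9, value 11
Best: $24.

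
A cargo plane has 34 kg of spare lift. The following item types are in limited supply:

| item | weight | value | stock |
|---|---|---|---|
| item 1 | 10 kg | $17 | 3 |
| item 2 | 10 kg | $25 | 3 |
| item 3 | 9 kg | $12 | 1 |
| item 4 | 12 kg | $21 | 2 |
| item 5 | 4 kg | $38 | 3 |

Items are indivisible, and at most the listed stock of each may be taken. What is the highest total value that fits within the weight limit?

$164

Top feasible selections:
- 2×item 2 + 3×item 5: weight 32, value 164
- 1×item 2 + 1×item 4 + 3×item 5: weight 34, value 160
Best: $164.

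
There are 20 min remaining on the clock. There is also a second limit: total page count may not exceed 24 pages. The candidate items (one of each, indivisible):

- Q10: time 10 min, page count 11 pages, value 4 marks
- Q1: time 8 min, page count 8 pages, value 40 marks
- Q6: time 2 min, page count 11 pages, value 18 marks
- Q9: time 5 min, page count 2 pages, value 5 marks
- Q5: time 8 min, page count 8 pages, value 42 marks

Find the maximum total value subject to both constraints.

82 marks

Feasible sets respecting both limits:
- Q1+Q5: time 16, page count 16, value 82
- Q6+Q9+Q5: time 15, page count 21, value 65
- Q1+Q6+Q9: time 15, page count 21, value 63
- Q6+Q5: time 10, page count 19, value 60
Best: 82 marks.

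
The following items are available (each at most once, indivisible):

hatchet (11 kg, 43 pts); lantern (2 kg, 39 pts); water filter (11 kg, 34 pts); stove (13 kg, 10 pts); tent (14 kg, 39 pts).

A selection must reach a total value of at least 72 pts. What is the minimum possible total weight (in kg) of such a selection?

13

Subsets with value ≥ 72, sorted by total weight:
- hatchet+lantern: weight 13, value 82
- lantern+water filter: weight 13, value 73
- lantern+tent: weight 16, value 78
- hatchet+water filter: weight 22, value 77
Minimum weight: 13 kg.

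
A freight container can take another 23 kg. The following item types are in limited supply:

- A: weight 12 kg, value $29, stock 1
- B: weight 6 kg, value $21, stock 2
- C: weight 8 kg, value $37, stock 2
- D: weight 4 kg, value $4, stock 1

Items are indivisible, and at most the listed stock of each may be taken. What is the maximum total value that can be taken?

$95

Top feasible selections:
- 1×B + 2×C: weight 22, value 95
- 2×B + 1×C: weight 20, value 79
Best: $95.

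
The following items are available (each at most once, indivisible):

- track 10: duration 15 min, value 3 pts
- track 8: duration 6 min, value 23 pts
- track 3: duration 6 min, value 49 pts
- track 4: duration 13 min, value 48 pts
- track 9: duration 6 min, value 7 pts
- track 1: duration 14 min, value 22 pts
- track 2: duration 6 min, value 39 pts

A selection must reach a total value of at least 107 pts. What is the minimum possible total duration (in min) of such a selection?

18

Subsets with value ≥ 107, sorted by total duration:
- track 8+track 3+track 2: duration 18, value 111
- track 8+track 3+track 9+track 2: duration 24, value 118
- track 3+track 4+track 2: duration 25, value 136
- track 8+track 3+track 4: duration 25, value 120
Minimum duration: 18 min.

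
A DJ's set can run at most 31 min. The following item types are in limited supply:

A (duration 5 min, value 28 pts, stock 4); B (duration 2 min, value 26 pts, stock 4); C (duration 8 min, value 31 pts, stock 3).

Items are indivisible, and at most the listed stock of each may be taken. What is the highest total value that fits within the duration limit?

Best selections within duration 31 and stock limits:
- 3×A + 4×B + 1×C: duration 31, value 219
- 4×A + 4×B: duration 28, value 216
- 1×A + 4×B + 2×C: duration 29, value 194
Best: 219 pts.

219 pts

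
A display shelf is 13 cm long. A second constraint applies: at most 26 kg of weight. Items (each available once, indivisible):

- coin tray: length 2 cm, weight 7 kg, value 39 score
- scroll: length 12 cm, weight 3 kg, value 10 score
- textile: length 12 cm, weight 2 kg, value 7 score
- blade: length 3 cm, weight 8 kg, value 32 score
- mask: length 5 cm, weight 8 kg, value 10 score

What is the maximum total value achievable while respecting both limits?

81 score

Feasible sets respecting both limits:
- coin tray+blade+mask: length 10, weight 23, value 81
- coin tray+blade: length 5, weight 15, value 71
- coin tray+mask: length 7, weight 15, value 49
Best: 81 score.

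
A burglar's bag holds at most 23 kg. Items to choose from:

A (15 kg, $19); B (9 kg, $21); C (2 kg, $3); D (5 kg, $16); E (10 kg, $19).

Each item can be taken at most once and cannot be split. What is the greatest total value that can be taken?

$43

This is a 0/1 knapsack; check combinations near the capacity.
- B+C+E: weight 9+2+10=21, value 21+3+19=43
- B+C+D: weight 9+2+5=16, value 21+3+16=40
- B+E: weight 9+10=19, value 21+19=40
- C+D+E: weight 2+5+10=17, value 3+16+19=38
Best: $43.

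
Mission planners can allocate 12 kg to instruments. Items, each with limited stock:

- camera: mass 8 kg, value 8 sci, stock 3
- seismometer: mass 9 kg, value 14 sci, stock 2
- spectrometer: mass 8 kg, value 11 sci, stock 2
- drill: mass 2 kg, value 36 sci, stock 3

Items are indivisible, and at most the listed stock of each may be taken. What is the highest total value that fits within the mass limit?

108 sci

Top feasible selections:
- 3×drill: mass 6, value 108
- 1×spectrometer + 2×drill: mass 12, value 83
Best: 108 sci.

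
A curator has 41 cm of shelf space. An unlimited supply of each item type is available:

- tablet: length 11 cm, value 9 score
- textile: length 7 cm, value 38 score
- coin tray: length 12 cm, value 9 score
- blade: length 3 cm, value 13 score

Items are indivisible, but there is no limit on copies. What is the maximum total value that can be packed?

Best value-per-unit is textile at 38/7; filling with it alone gives 5×38 = 190.
Optimal mix: 5×textile + 2×blade → length 41, value 216.

216 score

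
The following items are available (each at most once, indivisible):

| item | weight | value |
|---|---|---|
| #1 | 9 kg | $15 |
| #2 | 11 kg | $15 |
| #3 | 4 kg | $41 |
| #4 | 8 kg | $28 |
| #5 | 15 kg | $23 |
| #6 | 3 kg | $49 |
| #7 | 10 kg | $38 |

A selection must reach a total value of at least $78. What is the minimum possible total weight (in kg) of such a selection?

Subsets with value ≥ 78, sorted by total weight:
- #3+#6: weight 7, value 90
- #6+#7: weight 13, value 87
- #3+#7: weight 14, value 79
Minimum weight: 7 kg.

7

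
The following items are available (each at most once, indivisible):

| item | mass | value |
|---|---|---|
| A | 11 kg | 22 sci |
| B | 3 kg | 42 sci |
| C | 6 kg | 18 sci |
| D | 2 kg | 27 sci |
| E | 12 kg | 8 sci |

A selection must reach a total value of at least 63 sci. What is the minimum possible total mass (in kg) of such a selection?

Subsets with value ≥ 63, sorted by total mass:
- B+D: mass 5, value 69
- B+C+D: mass 11, value 87
- A+B: mass 14, value 64
- A+B+D: mass 16, value 91
Minimum mass: 5 kg.

5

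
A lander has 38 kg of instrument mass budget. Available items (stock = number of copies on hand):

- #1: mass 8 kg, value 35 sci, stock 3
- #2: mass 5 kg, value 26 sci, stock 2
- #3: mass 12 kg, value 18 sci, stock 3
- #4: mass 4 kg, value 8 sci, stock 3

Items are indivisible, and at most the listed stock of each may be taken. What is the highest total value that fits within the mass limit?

165 sci

Top feasible selections:
- 3×#1 + 2×#2 + 1×#4: mass 38, value 165
- 3×#1 + 2×#2: mass 34, value 157
- 3×#1 + 1×#2 + 2×#4: mass 37, value 147
Best: 165 sci.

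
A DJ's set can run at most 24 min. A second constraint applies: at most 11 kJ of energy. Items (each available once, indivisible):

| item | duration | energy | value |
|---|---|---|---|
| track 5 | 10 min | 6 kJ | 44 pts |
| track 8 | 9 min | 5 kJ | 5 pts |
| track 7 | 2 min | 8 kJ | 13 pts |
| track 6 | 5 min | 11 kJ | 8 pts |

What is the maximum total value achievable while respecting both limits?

Feasible sets respecting both limits:
- track 5+track 8: duration 19, energy 11, value 49
- track 5: duration 10, energy 6, value 44
- track 7: duration 2, energy 8, value 13
Best: 49 pts.

49 pts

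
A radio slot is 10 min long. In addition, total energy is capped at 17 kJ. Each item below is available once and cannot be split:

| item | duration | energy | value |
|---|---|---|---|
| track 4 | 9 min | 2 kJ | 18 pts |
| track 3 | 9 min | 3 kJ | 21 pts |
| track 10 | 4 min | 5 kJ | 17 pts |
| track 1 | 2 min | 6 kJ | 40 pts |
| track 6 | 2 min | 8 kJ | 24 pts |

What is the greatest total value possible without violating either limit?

Feasible sets respecting both limits:
- track 1+track 6: duration 4, energy 14, value 64
- track 10+track 1: duration 6, energy 11, value 57
- track 10+track 6: duration 6, energy 13, value 41
- track 1: duration 2, energy 6, value 40
Best: 64 pts.

64 pts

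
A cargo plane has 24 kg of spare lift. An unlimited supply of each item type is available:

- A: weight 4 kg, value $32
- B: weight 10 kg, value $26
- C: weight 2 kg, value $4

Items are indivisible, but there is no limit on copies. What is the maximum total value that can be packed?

Best value-per-unit is A at 32/4, and filling with it alone uses weight 6×4=24. No mix of the others beats 6×32 = 192.

$192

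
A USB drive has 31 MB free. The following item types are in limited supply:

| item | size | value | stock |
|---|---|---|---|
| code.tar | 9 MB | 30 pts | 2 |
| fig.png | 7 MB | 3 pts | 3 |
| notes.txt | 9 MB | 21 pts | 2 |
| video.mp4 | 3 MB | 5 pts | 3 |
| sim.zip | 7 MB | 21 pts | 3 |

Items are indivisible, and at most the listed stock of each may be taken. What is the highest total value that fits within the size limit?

93 pts

Best selections within size 31 and stock limits:
- 1×code.tar + 3×sim.zip: size 30, value 93
- 2×code.tar + 2×video.mp4 + 1×sim.zip: size 31, value 91
- 2×code.tar + 1×video.mp4 + 1×sim.zip: size 28, value 86
Best: 93 pts.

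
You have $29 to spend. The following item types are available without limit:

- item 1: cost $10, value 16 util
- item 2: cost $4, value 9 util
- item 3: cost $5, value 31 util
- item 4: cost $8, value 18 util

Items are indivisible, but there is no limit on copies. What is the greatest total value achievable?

164 util

Best value-per-unit is item 3 at 31/5; filling with it alone gives 5×31 = 155.
Optimal mix: 1×item 2 + 5×item 3 → cost 29, value 164.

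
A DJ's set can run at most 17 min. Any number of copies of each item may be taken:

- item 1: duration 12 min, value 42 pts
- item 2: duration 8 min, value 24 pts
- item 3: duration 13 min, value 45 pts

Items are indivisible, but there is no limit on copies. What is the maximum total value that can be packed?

48 pts

Best value-per-unit is item 1 at 42/12; filling with it alone gives 1×42 = 42.
Optimal mix: 2×item 2 → duration 16, value 48.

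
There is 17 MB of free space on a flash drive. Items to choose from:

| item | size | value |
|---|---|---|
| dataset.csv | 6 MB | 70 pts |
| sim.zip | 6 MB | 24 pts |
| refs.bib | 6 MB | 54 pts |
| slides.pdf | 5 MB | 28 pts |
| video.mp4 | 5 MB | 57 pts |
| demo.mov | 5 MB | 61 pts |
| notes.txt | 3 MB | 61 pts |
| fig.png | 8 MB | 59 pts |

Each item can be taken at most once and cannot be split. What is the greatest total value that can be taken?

Check high-value combinations within 17 MB:
- dataset.csv+demo.mov+notes.txt: size 6+5+3=14, value 70+61+61=192
- dataset.csv+notes.txt+fig.png: size 6+3+8=17, value 70+61+59=190
- dataset.csv+video.mp4+notes.txt: size 6+5+3=14, value 70+57+61=188
- dataset.csv+video.mp4+demo.mov: size 6+5+5=16, value 70+57+61=188
Best: 192 pts.

192 pts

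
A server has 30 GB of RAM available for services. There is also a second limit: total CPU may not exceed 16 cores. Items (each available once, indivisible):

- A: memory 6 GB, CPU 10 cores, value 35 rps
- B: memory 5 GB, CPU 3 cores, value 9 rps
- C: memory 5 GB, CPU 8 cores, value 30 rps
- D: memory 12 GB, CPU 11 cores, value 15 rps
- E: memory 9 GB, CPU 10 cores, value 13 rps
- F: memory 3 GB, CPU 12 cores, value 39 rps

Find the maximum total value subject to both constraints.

48 rps

Feasible sets respecting both limits:
- B+F: memory 8, CPU 15, value 48
- A+B: memory 11, CPU 13, value 44
- B+C: memory 10, CPU 11, value 39
Best: 48 rps.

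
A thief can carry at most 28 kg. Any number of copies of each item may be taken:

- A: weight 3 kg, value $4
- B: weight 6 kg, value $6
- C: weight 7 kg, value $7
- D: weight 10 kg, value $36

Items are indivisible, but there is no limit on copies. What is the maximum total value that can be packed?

$80

Best value-per-unit is D at 36/10; filling with it alone gives 2×36 = 72.
Optimal mix: 2×A + 2×D → weight 26, value 80.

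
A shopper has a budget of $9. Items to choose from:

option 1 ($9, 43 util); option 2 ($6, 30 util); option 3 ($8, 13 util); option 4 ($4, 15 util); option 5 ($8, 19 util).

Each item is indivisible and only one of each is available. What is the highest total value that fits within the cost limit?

43 util

Check high-value combinations within $9:
- option 1: cost 9, value 43
- option 2: cost 6, value 30
- option 5: cost 8, value 19
- option 4: cost 4, value 15
Best: 43 util.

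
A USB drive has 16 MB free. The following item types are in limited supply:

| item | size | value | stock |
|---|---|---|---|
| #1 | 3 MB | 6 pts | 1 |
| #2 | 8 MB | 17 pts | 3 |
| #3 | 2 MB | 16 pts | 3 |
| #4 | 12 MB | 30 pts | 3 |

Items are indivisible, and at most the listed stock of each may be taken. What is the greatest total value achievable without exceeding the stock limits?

Best selections within size 16 and stock limits:
- 1×#2 + 3×#3: size 14, value 65
- 2×#3 + 1×#4: size 16, value 62
- 1×#1 + 1×#2 + 2×#3: size 15, value 55
- 1×#1 + 3×#3: size 9, value 54
Best: 65 pts.

65 pts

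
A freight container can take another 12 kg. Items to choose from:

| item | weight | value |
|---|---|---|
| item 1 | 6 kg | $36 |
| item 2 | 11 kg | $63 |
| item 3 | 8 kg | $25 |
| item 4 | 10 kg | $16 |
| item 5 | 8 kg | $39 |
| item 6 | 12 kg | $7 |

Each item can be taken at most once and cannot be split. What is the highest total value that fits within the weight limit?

Check high-value combinations within 12 kg:
- item 2: weight 11, value 63
- item 5: weight 8, value 39
- item 1: weight 6, value 36
- item 3: weight 8, value 25
Best: $63.

$63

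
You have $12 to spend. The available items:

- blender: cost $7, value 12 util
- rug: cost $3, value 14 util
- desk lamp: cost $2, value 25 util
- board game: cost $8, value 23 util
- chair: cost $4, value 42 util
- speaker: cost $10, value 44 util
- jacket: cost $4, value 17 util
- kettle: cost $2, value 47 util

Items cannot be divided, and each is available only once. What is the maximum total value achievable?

Check high-value combinations within $12:
- desk lamp+chair+jacket+kettle: cost 2+4+4+2=12, value 25+42+17+47=131
- rug+desk lamp+chair+kettle: cost 3+2+4+2=11, value 14+25+42+47=128
- desk lamp+chair+kettle: cost 2+4+2=8, value 25+42+47=114
- chair+jacket+kettle: cost 4+4+2=10, value 42+17+47=106
- rug+chair+kettle: cost 3+4+2=9, value 14+42+47=103
Best: 131 util.

131 util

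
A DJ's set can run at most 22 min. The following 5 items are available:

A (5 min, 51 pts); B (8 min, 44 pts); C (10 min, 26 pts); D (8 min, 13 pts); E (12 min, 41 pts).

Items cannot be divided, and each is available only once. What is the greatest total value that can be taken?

Check high-value combinations within 22 min:
- A+B+D: duration 5+8+8=21, value 51+44+13=108
- A+B: duration 5+8=13, value 51+44=95
- A+E: duration 5+12=17, value 51+41=92
- B+E: duration 8+12=20, value 44+41=85
- A+C: duration 5+10=15, value 51+26=77
Best: 108 pts.

108 pts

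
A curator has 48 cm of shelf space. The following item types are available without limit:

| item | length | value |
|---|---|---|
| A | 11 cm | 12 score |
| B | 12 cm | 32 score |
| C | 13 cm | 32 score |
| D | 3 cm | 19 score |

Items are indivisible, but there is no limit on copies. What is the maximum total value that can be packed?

304 score

Best value-per-unit is D at 19/3, and filling with it alone uses length 16×3=48. No mix of the others beats 16×19 = 304.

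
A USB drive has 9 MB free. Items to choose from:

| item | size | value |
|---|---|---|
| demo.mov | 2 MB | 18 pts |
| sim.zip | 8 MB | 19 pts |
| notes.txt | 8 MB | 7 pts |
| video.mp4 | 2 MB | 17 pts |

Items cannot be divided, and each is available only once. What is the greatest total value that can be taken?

35 pts

Check high-value combinations within 9 MB:
- demo.mov+video.mp4: size 2+2=4, value 18+17=35
- sim.zip: size 8, value 19
- demo.mov: size 2, value 18
Best: 35 pts.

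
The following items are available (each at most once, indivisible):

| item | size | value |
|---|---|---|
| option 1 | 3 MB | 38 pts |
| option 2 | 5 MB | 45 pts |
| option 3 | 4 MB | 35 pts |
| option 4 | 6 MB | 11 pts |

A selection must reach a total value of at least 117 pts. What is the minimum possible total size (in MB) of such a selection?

Subsets with value ≥ 117, sorted by total size:
- option 1+option 2+option 3: size 12, value 118
- option 1+option 2+option 3+option 4: size 18, value 129
Minimum size: 12 MB.

12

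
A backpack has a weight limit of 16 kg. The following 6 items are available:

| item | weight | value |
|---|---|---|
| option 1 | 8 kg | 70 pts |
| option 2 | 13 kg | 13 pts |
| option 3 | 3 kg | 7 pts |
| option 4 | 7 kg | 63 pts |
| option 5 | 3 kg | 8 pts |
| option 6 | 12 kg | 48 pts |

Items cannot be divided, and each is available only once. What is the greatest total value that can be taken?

This is a 0/1 knapsack; check combinations near the capacity.
- option 1+option 4: weight 8+7=15, value 70+63=133
- option 1+option 3+option 5: weight 8+3+3=14, value 70+7+8=85
- option 1+option 5: weight 8+3=11, value 70+8=78
Best: 133 pts.

133 pts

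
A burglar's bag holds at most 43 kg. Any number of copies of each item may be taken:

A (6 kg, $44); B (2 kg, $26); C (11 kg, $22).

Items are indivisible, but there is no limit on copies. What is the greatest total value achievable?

$546

Best value-per-unit is B at 26/2, and filling with it alone uses weight 21×2=42. No mix of the others beats 21×26 = 546.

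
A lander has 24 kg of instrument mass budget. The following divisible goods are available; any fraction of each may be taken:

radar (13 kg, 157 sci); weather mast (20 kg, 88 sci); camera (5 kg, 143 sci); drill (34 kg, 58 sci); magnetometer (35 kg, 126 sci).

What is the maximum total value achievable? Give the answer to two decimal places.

Take in order of value per unit:
- camera (143/5 per unit): all 5 → value 143, running total 143.00
- radar (157/13 per unit): all 13 → value 157, running total 300.00
- weather mast (88/20 per unit): 6 of 20 → value 6×88/20 = 26.4000, running total 326.40
Total 326.40.

326.40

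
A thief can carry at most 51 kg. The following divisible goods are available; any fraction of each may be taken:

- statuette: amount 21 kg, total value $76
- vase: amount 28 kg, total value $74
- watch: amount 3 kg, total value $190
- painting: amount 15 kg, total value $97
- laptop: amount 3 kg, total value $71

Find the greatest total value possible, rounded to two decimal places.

457.79

Take in order of value per unit:
- watch (190/3 per unit): all 3 → value 190, running total 190.00
- laptop (71/3 per unit): all 3 → value 71, running total 261.00
- painting (97/15 per unit): all 15 → value 97, running total 358.00
- statuette (76/21 per unit): all 21 → value 76, running total 434.00
- vase (74/28 per unit): 9 of 28 → value 9×74/28 = 23.7857, running total 457.79
Total 457.79.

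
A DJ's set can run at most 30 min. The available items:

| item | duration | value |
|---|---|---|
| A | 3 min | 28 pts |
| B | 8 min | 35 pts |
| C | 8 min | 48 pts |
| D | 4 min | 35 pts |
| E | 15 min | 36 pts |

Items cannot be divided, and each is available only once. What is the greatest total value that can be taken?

147 pts

Check high-value combinations within 30 min:
- A+C+D+E: duration 3+8+4+15=30, value 28+48+35+36=147
- A+B+C+D: duration 3+8+8+4=23, value 28+35+48+35=146
- A+B+D+E: duration 3+8+4+15=30, value 28+35+35+36=134
- C+D+E: duration 8+4+15=27, value 48+35+36=119
- B+C+D: duration 8+8+4=20, value 35+48+35=118
Best: 147 pts.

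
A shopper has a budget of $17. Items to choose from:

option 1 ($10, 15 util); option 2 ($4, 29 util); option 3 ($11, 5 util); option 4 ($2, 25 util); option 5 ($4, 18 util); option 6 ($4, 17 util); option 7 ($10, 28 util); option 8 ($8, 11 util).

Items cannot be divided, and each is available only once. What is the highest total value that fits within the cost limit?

89 util

Check high-value combinations within $17:
- option 2+option 4+option 5+option 6: cost 4+2+4+4=14, value 29+25+18+17=89
- option 2+option 4+option 7: cost 4+2+10=16, value 29+25+28=82
- option 2+option 4+option 5: cost 4+2+4=10, value 29+25+18=72
- option 2+option 4+option 6: cost 4+2+4=10, value 29+25+17=71
Best: 89 util.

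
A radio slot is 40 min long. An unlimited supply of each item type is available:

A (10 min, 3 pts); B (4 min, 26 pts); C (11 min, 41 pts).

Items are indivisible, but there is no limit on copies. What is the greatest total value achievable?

260 pts

Best value-per-unit is B at 26/4, and filling with it alone uses duration 10×4=40. No mix of the others beats 10×26 = 260.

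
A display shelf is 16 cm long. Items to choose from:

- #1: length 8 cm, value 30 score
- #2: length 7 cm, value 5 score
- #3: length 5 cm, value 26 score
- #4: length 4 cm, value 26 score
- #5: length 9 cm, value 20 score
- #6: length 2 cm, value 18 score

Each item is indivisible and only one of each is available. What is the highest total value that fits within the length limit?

74 score

Check high-value combinations within 16 cm:
- #1+#4+#6: length 8+4+2=14, value 30+26+18=74
- #1+#3+#6: length 8+5+2=15, value 30+26+18=74
- #3+#4+#6: length 5+4+2=11, value 26+26+18=70
- #4+#5+#6: length 4+9+2=15, value 26+20+18=64
- #3+#5+#6: length 5+9+2=16, value 26+20+18=64
Best: 74 score.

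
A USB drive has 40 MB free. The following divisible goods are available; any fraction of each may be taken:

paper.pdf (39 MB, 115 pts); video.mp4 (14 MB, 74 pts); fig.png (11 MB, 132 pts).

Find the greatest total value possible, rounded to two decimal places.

Take in order of value per unit:
- fig.png (132/11 per unit): all 11 → value 132, running total 132.00
- video.mp4 (74/14 per unit): all 14 → value 74, running total 206.00
- paper.pdf (115/39 per unit): 15 of 39 → value 15×115/39 = 44.2308, running total 250.23
Total 250.23.

250.23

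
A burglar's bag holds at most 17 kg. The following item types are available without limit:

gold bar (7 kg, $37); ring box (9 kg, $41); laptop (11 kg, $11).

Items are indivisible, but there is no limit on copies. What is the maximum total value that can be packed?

$78

Best value-per-unit is gold bar at 37/7; filling with it alone gives 2×37 = 74.
Optimal mix: 1×gold bar + 1×ring box → weight 16, value 78.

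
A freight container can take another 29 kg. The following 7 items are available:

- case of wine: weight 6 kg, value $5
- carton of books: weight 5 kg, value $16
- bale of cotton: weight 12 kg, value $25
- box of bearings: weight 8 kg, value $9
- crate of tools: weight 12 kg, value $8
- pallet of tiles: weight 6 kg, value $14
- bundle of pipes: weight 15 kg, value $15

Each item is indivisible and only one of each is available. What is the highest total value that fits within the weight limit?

Check high-value combinations within 29 kg:
- case of wine+carton of books+bale of cotton+pallet of tiles: weight 6+5+12+6=29, value 5+16+25+14=60
- carton of books+bale of cotton+pallet of tiles: weight 5+12+6=23, value 16+25+14=55
- carton of books+bale of cotton+box of bearings: weight 5+12+8=25, value 16+25+9=50
Best: $60.

$60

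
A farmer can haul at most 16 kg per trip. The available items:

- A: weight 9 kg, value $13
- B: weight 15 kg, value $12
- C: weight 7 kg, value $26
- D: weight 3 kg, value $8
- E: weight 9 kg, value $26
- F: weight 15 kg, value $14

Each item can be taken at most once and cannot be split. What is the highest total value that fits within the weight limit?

$52

Check high-value combinations within 16 kg:
- C+E: weight 7+9=16, value 26+26=52
- A+C: weight 9+7=16, value 13+26=39
- C+D: weight 7+3=10, value 26+8=34
- D+E: weight 3+9=12, value 8+26=34
Best: $52.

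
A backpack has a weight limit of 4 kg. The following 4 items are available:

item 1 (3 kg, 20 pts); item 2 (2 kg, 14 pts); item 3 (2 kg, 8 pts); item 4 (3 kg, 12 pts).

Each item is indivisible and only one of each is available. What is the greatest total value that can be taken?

22 pts

This is a 0/1 knapsack; check combinations near the capacity.
- item 2+item 3: weight 2+2=4, value 14+8=22
- item 1: weight 3, value 20
- item 2: weight 2, value 14
- item 4: weight 3, value 12
Best: 22 pts.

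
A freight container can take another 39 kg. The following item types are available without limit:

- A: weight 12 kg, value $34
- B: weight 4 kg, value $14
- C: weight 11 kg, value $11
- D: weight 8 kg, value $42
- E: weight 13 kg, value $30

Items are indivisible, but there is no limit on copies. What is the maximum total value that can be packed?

$182

Best value-per-unit is D at 42/8; filling with it alone gives 4×42 = 168.
Optimal mix: 1×B + 4×D → weight 36, value 182.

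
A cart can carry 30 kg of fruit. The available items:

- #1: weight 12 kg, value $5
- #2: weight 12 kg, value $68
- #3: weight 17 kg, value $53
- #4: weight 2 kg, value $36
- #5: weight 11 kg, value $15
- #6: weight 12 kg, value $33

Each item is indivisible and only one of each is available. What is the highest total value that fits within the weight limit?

Check high-value combinations within 30 kg:
- #2+#4+#6: weight 12+2+12=26, value 68+36+33=137
- #2+#3: weight 12+17=29, value 68+53=121
- #2+#4+#5: weight 12+2+11=25, value 68+36+15=119
- #1+#2+#4: weight 12+12+2=26, value 5+68+36=109
Best: $137.

$137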